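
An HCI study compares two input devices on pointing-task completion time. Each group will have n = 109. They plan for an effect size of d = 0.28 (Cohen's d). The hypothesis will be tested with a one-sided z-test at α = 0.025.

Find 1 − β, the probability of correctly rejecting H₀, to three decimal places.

Power ≈ 0.543

Noncentrality parameter: δ = d·√(n/2) = 0.28 × √(109/2) = 2.0671
One-sided α = 0.025 → critical value z_{0.025} = 1.960.
Power = P(Z > 1.960 − δ) = Φ(0.107) = 0.5426.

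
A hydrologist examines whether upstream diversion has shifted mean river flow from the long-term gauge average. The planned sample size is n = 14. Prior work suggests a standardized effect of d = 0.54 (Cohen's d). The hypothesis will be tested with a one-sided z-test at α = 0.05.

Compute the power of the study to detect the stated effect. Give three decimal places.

Power ≈ 0.646

Noncentrality parameter: δ = d·√n = 0.54 × √14 = 2.0205
One-sided α = 0.05 → critical value z_{0.05} = 1.645.
Power = Φ(δ − 1.645) = Φ(0.376) = 0.6464.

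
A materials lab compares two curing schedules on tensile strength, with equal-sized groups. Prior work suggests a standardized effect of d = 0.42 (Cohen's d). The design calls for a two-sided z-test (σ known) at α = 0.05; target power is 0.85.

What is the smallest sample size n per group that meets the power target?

n = 102 per group

Set Φ(δ − 1.960) = 0.85; then δ − 1.960 = Φ⁻¹(0.85) = 1.036, giving δ = 2.996.
(Ignoring the negligible lower-tail rejection probability gives the usual closed-form inversion.)
δ = d·√(n/2) ⇒ n = 2(δ/d)² = 2 × (2.996 / 0.42)² = 101.80.
Rounding up, n = 102 per group.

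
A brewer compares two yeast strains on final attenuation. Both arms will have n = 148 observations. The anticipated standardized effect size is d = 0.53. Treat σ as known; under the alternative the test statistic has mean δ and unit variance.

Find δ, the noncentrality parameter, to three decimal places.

δ ≈ 4.559

δ = d·√(n/2) = 0.53 × √(148/2) = 4.5592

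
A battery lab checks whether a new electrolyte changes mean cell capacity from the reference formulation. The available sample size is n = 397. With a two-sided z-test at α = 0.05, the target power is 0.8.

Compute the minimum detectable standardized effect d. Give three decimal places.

Required noncentrality: δ = z_{0.025} + z_{0.20} = 1.960 + 0.842 = 2.802.
(The second rejection-region term Φ(−δ − z_{α/2}) is negligible and dropped.)
δ = d·√n ⇒ d = δ/√n = 2.802/√397 = 0.1406.

d ≈ 0.141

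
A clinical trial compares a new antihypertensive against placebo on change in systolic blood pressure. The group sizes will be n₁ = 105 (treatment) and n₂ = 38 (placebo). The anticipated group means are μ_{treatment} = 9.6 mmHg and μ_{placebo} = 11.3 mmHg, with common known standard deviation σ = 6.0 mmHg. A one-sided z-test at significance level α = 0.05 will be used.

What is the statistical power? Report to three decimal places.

Standardized effect: d = |μ_{treatment} − μ_{placebo}| / σ = |9.6 − 11.3| / 6.0 = 0.2833
Noncentrality parameter: δ = d / √(1/n₁ + 1/n₂) = 0.2833 / √(1/105 + 1/38) = 1.4966
Critical value for a one-sided test at α = 0.05: z_α = 1.645.
Power = P(Z > 1.645 − δ) = Φ(-0.148) = 0.4411.

Power ≈ 0.441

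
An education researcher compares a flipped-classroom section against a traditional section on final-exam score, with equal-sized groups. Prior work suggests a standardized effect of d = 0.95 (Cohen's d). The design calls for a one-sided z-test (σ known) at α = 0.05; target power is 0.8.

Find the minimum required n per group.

Set Φ(δ − 1.645) = 0.8; then δ − 1.645 = Φ⁻¹(0.8) = 0.842, giving δ = 2.486.
δ = d·√(n/2) ⇒ n = 2(δ/d)² = 2 × (2.486 / 0.95)² = 13.70.
Rounding up, n = 14 per group.

n = 14 per group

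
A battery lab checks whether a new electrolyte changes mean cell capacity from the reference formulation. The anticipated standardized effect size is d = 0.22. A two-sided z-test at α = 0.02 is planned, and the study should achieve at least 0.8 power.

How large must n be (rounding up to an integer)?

n = 208

Set Φ(δ − 2.326) = 0.8; then δ − 2.326 = Φ⁻¹(0.8) = 0.842, giving δ = 3.168.
(Ignoring the negligible lower-tail rejection probability gives the usual closed-form inversion.)
δ = d·√n ⇒ n = (δ/d)² = (3.168 / 0.22)² = 207.36.
Round up to the next whole unit.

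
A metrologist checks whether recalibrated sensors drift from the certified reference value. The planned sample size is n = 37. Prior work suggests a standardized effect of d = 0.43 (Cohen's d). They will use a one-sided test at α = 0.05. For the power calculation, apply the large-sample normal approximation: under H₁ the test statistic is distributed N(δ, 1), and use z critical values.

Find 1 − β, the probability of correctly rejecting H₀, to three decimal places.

Noncentrality parameter: λ = d·√n = 0.43 × √37 = 2.6156
One-sided α = 0.05 → critical value z_{0.05} = 1.645.
Power = Φ(λ − 1.645) = Φ(0.971) = 0.8342.

Power ≈ 0.834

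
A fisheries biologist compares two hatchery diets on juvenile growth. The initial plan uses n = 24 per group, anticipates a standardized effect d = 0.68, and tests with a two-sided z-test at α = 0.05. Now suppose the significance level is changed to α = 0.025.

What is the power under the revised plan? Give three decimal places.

Power ≈ 0.545

δ = d·√(n/2) = 0.68 × √(24/2) = 2.3556 (unchanged). New critical value: z_{0.0125} = 2.241.
Revised power = Φ(δ − 2.241) + Φ(−δ − 2.241) = Φ(0.114) + Φ(-4.597) = 0.5455 + 0.0000 = 0.5455.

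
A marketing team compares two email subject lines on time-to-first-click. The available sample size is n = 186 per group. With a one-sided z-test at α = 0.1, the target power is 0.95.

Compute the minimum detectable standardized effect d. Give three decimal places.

d ≈ 0.303

Need Φ(δ − 1.282) = 0.95, so δ = 1.282 + 1.645 = 2.926.
δ = d·√(n/2) ⇒ d = δ/√(n/2) = 2.926/√(186/2) = 0.3035.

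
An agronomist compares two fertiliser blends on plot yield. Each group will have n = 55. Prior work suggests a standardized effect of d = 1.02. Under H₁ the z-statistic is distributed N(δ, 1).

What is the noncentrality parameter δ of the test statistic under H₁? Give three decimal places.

The noncentrality parameter scales effect size by the design's sample-size factor: δ = d·√(n/2) = 1.02 × √(55/2) = 5.3489

δ ≈ 5.349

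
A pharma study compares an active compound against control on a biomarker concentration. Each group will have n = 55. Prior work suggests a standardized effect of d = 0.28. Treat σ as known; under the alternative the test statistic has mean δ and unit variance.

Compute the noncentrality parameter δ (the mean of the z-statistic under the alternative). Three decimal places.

δ = d·√(n/2) = 0.28 × √(55/2) = 1.4683

δ ≈ 1.468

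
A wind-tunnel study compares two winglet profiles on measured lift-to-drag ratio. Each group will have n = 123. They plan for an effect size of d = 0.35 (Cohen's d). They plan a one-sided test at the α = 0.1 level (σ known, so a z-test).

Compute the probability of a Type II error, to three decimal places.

β ≈ 0.072

Noncentrality parameter: δ = d·√(n/2) = 0.35 × √(123/2) = 2.7448
Critical value for a one-sided test at α = 0.1: z_α = 1.282.
Power = P(Z > 1.282 − δ) = Φ(1.463) = 0.9283.
Type II error: β = 1 − power = 1 − 0.9283 = 0.0717.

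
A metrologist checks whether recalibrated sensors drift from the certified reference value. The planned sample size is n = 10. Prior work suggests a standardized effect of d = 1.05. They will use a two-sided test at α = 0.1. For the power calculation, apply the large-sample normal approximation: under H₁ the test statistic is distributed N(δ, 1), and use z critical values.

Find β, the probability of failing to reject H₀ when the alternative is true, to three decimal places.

Noncentrality parameter: δ = d·√n = 1.05 × √10 = 3.3204
Two-sided α = 0.1 → critical value z_{0.05} = 1.645.
Power = Φ(δ − 1.645) + Φ(−δ − 1.645) = Φ(1.676) + Φ(-4.965) = 0.9531 + 0.0000 = 0.9531.
Type II error: β = 1 − power = 1 − 0.9531 = 0.0469.

β ≈ 0.047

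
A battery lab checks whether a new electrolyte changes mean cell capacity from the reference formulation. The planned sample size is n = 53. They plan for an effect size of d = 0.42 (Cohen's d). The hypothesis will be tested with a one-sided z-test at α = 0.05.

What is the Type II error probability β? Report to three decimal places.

β ≈ 0.079

Noncentrality parameter: δ = d·√n = 0.42 × √53 = 3.0576
Critical value for a one-sided test at α = 0.05: z_α = 1.645.
Power = Φ(δ − 1.645) = Φ(1.413) = 0.9211.
Type II error: β = 1 − power = 1 − 0.9211 = 0.0789.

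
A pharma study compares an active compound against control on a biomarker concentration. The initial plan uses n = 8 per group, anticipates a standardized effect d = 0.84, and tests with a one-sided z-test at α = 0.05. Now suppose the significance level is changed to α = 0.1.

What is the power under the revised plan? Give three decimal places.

Power ≈ 0.655

δ = d·√(n/2) = 0.84 × √(8/2) = 1.6800 (unchanged). New critical value: z_{0.1} = 1.282.
Revised power = P(Z > 1.282 − δ) = Φ(0.398) = 0.6549.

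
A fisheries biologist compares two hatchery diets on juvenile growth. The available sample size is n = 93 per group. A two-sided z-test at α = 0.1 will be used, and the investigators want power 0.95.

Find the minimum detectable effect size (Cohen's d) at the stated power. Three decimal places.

d ≈ 0.482

Required noncentrality: δ = z_{0.05} + z_{0.05} = 1.645 + 1.645 = 3.290.
(Lower-tail contribution to power is negligible for δ > 0.)
δ = d·√(n/2) ⇒ d = δ/√(n/2) = 3.290/√(93/2) = 0.4824.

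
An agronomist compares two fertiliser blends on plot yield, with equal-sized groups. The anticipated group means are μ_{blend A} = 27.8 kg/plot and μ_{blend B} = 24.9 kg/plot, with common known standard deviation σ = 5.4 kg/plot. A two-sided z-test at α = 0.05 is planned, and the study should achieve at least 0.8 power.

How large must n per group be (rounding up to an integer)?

n = 55 per group

Standardized effect: d = |μ_{blend A} − μ_{blend B}| / σ = |27.8 − 24.9| / 5.4 = 0.5370
Set Φ(δ − 1.960) = 0.8; then δ − 1.960 = Φ⁻¹(0.8) = 0.842, giving δ = 2.802.
(Ignoring the negligible lower-tail rejection probability gives the usual closed-form inversion.)
δ = d·√(n/2) ⇒ n = 2(δ/d)² = 2 × (2.802 / 0.5370)² = 54.43.
Round up to the next whole unit.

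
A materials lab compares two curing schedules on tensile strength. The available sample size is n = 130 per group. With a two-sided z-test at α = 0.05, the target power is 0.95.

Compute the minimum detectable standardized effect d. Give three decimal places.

Need Φ(δ − 1.960) = 0.95, so δ = 1.960 + 1.645 = 3.605.
(The second rejection-region term Φ(−δ − z_{α/2}) is negligible and dropped.)
δ = d·√(n/2) ⇒ d = δ/√(n/2) = 3.605/√(130/2) = 0.4471.

d ≈ 0.447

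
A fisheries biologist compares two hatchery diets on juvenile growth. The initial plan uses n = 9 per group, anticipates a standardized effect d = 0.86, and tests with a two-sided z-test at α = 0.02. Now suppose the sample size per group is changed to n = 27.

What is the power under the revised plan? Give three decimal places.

Power ≈ 0.798

With n = 27 per group: δ = d·√(n/2) = 0.86 × √(27/2) = 3.1598. Critical value z_{0.01} = 2.326.
Revised power = Φ(δ − 2.326) + Φ(−δ − 2.326) = Φ(0.833) + Φ(-5.486) = 0.7977 + 0.0000 = 0.7977.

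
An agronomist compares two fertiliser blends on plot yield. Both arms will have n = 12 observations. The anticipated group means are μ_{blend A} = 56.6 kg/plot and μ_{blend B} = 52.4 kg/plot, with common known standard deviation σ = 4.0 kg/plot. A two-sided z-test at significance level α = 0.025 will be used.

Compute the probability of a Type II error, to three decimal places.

β ≈ 0.370

Standardized effect: d = |μ_{blend A} − μ_{blend B}| / σ = |56.6 − 52.4| / 4.0 = 1.0500
Noncentrality parameter: δ = d·√(n/2) = 1.0500 × √(12/2) = 2.5720
Critical value for a two-sided test at α = 0.025: z_{α/2} = 2.241.
Power = Φ(δ − 2.241) + Φ(−δ − 2.241) = Φ(0.331) + Φ(-4.813) = 0.6295 + 0.0000 = 0.6295.
Type II error: β = 1 − power = 1 − 0.6295 = 0.3705.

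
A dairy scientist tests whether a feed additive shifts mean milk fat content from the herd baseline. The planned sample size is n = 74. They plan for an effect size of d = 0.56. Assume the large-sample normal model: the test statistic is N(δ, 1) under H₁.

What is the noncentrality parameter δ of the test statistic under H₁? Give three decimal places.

δ ≈ 4.817

The noncentrality parameter scales effect size by the design's sample-size factor: δ = d·√n = 0.56 × √74 = 4.8173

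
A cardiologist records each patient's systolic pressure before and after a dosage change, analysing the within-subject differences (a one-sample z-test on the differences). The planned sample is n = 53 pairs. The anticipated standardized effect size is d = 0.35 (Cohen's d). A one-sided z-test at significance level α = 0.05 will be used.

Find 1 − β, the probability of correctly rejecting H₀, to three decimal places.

Power ≈ 0.817

Noncentrality parameter: δ = d·√n = 0.35 × √53 = 2.5480
One-sided α = 0.05 → critical value z_{0.05} = 1.645.
Power = P(Z > 1.645 − δ) = Φ(0.903) = 0.8168.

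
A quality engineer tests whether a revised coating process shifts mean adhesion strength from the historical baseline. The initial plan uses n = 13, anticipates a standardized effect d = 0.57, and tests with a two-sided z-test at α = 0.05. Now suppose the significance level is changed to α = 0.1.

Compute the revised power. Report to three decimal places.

Power ≈ 0.659

δ = d·√n = 0.57 × √13 = 2.0552 (unchanged). New critical value: z_{0.05} = 1.645.
Revised power = Φ(δ − 1.645) + Φ(−δ − 1.645) = Φ(0.410) + Φ(-3.700) = 0.6592 + 0.0001 = 0.6593.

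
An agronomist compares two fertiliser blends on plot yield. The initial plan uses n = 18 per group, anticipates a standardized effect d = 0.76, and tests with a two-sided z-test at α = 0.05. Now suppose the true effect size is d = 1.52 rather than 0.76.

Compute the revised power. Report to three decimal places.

Power ≈ 0.995

With d = 1.52: δ = d·√(n/2) = 1.52 × √(18/2) = 4.5600. Critical value z_{0.025} = 1.960.
Revised power = Φ(δ − 1.960) + Φ(−δ − 1.960) = Φ(2.600) + Φ(-6.520) = 0.9953 + 0.0000 = 0.9953.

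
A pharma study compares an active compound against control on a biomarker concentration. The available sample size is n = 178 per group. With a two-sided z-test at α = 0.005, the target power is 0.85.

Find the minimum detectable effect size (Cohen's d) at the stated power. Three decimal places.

Required noncentrality: δ = z_{0.0025} + z_{0.15} = 2.807 + 1.036 = 3.843.
(The second rejection-region term Φ(−δ − z_{α/2}) is negligible and dropped.)
δ = d·√(n/2) ⇒ d = δ/√(n/2) = 3.843/√(178/2) = 0.4074.

d ≈ 0.407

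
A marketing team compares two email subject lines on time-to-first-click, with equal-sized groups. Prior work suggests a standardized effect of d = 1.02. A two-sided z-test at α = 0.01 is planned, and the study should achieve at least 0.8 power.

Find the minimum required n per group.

n = 23 per group

For power 0.8 need Φ(δ − z_{0.005}) = 0.8, so δ = z_{0.005} + z_{0.20} = 2.576 + 0.842 = 3.417.
(The Φ(−δ − z_{α/2}) term is vanishingly small for δ > 0 and is dropped in the standard sample-size formula.)
δ = d·√(n/2) ⇒ n = 2(δ/d)² = 2 × (3.417 / 1.02)² = 22.45.
Rounding up, n = 23 per group.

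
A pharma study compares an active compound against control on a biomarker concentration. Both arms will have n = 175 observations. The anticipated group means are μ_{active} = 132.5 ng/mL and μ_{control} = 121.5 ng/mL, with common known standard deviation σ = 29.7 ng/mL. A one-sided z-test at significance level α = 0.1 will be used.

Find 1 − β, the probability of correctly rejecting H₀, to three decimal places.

Standardized effect: d = |μ_{active} − μ_{control}| / σ = |132.5 − 121.5| / 29.7 = 0.3704
Noncentrality parameter: δ = d·√(n/2) = 0.3704 × √(175/2) = 3.4645
One-sided α = 0.1 → critical value z_{0.1} = 1.282.
Power = P(Z > 1.282 − δ) = Φ(2.183) = 0.9855.

Power ≈ 0.985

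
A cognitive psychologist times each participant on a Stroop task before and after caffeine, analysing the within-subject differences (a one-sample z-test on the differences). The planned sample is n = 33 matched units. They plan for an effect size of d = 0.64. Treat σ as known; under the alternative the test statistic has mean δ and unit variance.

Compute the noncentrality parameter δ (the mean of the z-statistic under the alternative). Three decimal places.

The noncentrality parameter scales effect size by the design's sample-size factor: δ = d·√n = 0.64 × √33 = 3.6765

δ ≈ 3.677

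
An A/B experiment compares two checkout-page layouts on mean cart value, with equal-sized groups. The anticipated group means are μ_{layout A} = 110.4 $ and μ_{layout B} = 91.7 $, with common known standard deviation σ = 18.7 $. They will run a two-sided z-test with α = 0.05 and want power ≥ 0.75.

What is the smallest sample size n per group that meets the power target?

n = 14 per group

Standardized effect: d = |μ_{layout A} − μ_{layout B}| / σ = |110.4 − 91.7| / 18.7 = 1.0000
Set Φ(δ − 1.960) = 0.75; then δ − 1.960 = Φ⁻¹(0.75) = 0.674, giving δ = 2.634.
(The Φ(−δ − z_{α/2}) term is vanishingly small for δ > 0 and is dropped in the standard sample-size formula.)
δ = d·√(n/2) ⇒ n = 2(δ/d)² = 2 × (2.634 / 1.0000)² = 13.88.
Rounding up, n = 14 per group.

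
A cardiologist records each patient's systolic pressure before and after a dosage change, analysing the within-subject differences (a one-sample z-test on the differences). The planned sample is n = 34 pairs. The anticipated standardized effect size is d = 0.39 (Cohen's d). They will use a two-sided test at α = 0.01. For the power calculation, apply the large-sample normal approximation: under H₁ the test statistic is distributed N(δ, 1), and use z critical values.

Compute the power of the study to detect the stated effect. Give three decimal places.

Noncentrality parameter: λ = d·√n = 0.39 × √34 = 2.2741
Critical value for a two-sided test at α = 0.01: z_{α/2} = 2.576.
Power = Φ(λ − 2.576) + Φ(−λ − 2.576) = Φ(-0.302) + Φ(-4.850) = 0.3814 + 0.0000 = 0.3814.

Power ≈ 0.381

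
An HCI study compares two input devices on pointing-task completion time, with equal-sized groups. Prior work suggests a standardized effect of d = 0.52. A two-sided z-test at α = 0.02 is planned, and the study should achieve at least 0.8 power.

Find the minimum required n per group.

n = 75 per group

Set Φ(δ − 2.326) = 0.8; then δ − 2.326 = Φ⁻¹(0.8) = 0.842, giving δ = 3.168.
(The Φ(−δ − z_{α/2}) term is vanishingly small for δ > 0 and is dropped in the standard sample-size formula.)
δ = d·√(n/2) ⇒ n = 2(δ/d)² = 2 × (3.168 / 0.52)² = 74.23.
Round up to the next whole unit.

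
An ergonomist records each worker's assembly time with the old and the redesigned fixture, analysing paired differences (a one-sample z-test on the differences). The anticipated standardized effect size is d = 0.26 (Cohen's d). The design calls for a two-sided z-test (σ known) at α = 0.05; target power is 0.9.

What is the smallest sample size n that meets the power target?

n = 156

For power 0.9 need Φ(δ − z_{0.025}) = 0.9, so δ = z_{0.025} + z_{0.10} = 1.960 + 1.282 = 3.242.
(The Φ(−δ − z_{α/2}) term is vanishingly small for δ > 0 and is dropped in the standard sample-size formula.)
δ = d·√n ⇒ n = (δ/d)² = (3.242 / 0.26)² = 155.44.
Rounding up, n = 156.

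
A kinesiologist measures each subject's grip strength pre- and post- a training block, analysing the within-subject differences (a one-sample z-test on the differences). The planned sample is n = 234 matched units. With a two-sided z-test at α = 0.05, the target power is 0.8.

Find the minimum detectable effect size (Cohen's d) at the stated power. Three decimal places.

Need Φ(δ − 1.960) = 0.8, so δ = 1.960 + 0.842 = 2.802.
(Lower-tail contribution to power is negligible for δ > 0.)
δ = d·√n ⇒ d = δ/√n = 2.802/√234 = 0.1831.

d ≈ 0.183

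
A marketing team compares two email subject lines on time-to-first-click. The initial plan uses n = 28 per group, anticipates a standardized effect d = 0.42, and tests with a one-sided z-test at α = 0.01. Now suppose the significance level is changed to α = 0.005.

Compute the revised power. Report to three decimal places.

Power ≈ 0.158

δ = d·√(n/2) = 0.42 × √(28/2) = 1.5715 (unchanged). New critical value: z_{0.005} = 2.576.
Revised power = P(Z > 2.576 − δ) = Φ(-1.004) = 0.1576.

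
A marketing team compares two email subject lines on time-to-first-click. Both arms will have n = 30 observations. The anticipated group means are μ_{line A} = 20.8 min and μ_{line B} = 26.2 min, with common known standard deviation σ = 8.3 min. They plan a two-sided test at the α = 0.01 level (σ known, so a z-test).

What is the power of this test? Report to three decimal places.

Standardized effect: d = |μ_{line A} − μ_{line B}| / σ = |20.8 − 26.2| / 8.3 = 0.6506
Noncentrality parameter: δ = d·√(n/2) = 0.6506 × √(30/2) = 2.5198
Critical value for a two-sided test at α = 0.01: z_{α/2} = 2.576.
Power = Φ(δ − 2.576) + Φ(−δ − 2.576) = Φ(-0.056) + Φ(-5.096) = 0.4776 + 0.0000 = 0.4776.

Power ≈ 0.478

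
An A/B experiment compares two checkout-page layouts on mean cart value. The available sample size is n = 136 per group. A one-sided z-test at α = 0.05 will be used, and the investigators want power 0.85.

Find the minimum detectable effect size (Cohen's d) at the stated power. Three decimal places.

d ≈ 0.325

Need Φ(δ − 1.645) = 0.85, so δ = 1.645 + 1.036 = 2.681.
δ = d·√(n/2) ⇒ d = δ/√(n/2) = 2.681/√(136/2) = 0.3252.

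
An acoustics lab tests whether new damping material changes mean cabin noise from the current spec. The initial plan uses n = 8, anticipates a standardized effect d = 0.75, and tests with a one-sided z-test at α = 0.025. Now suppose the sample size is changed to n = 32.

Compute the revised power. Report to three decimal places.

With n = 32: δ = d·√n = 0.75 × √32 = 4.2426. Critical value z_{0.025} = 1.960.
Revised power = Φ(δ − 1.960) = Φ(2.283) = 0.9888.

Power ≈ 0.989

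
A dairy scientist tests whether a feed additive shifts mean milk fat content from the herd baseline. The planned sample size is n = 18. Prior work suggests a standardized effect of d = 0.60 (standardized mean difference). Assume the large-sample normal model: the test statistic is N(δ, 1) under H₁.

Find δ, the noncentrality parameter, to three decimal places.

The noncentrality parameter scales effect size by the design's sample-size factor: δ = d·√n = 0.60 × √18 = 2.5456

δ ≈ 2.546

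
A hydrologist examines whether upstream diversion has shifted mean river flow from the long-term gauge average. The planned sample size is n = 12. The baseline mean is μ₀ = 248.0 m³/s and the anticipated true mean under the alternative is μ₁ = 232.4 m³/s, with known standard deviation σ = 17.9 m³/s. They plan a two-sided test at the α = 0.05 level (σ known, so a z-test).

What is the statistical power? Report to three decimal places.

Standardized effect: d = |μ₁ − μ₀| / σ = |232.4 − 248.0| / 17.9 = 0.8715
Noncentrality parameter: δ = d·√n = 0.8715 × √12 = 3.0190
Critical value for a two-sided test at α = 0.05: z_{α/2} = 1.960.
Power = Φ(δ − 1.960) + Φ(−δ − 1.960) = Φ(1.059) + Φ(-4.979) = 0.8552 + 0.0000 = 0.8552.

Power ≈ 0.855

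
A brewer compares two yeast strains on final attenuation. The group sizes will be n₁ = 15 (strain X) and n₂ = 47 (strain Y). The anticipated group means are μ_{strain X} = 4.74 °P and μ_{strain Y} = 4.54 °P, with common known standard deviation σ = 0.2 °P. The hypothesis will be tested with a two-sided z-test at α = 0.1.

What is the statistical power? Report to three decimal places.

Power ≈ 0.958

Standardized effect: d = |μ_{strain X} − μ_{strain Y}| / σ = |4.74 − 4.54| / 0.2 = 1.0000
Noncentrality parameter: δ = d / √(1/n₁ + 1/n₂) = 1.0000 / √(1/15 + 1/47) = 3.3721
Two-sided α = 0.1 → critical value z_{0.05} = 1.645.
Power = Φ(δ − 1.645) + Φ(−δ − 1.645) = Φ(1.727) + Φ(-5.017) = 0.9579 + 0.0000 = 0.9579.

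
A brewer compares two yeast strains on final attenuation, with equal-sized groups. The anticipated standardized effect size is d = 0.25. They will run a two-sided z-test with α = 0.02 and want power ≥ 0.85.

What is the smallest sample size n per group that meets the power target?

n = 362 per group

For power 0.85 need Φ(δ − z_{0.01}) = 0.85, so δ = z_{0.01} + z_{0.15} = 2.326 + 1.036 = 3.363.
(The Φ(−δ − z_{α/2}) term is vanishingly small for δ > 0 and is dropped in the standard sample-size formula.)
δ = d·√(n/2) ⇒ n = 2(δ/d)² = 2 × (3.363 / 0.25)² = 361.87.
Rounding up, n = 362 per group.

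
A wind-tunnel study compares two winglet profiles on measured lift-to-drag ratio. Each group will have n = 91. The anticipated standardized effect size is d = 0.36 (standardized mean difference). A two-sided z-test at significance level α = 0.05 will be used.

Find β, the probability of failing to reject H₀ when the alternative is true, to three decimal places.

β ≈ 0.320

Noncentrality parameter: δ = d·√(n/2) = 0.36 × √(91/2) = 2.4283
Critical value for a two-sided test at α = 0.05: z_{α/2} = 1.960.
Power = Φ(δ − 1.960) + Φ(−δ − 1.960) = Φ(0.468) + Φ(-4.388) = 0.6802 + 0.0000 = 0.6802.
Type II error: β = 1 − power = 1 − 0.6802 = 0.3198.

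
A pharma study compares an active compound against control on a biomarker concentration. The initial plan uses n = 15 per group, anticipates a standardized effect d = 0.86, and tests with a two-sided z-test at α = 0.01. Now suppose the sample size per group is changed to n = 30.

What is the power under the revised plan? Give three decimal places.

With n = 30 per group: δ = d·√(n/2) = 0.86 × √(30/2) = 3.3308. Critical value z_{0.005} = 2.576.
Revised power = Φ(δ − 2.576) + Φ(−δ − 2.576) = Φ(0.755) + Φ(-5.907) = 0.7749 + 0.0000 = 0.7749.

Power ≈ 0.775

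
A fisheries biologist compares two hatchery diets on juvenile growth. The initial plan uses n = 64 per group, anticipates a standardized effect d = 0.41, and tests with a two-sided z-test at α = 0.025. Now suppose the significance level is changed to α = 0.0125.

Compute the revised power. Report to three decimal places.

δ = d·√(n/2) = 0.41 × √(64/2) = 2.3193 (unchanged). New critical value: z_{0.0063} = 2.498.
Revised power = Φ(δ − 2.498) + Φ(−δ − 2.498) = Φ(-0.178) + Φ(-4.817) = 0.4292 + 0.0000 = 0.4292.

Power ≈ 0.429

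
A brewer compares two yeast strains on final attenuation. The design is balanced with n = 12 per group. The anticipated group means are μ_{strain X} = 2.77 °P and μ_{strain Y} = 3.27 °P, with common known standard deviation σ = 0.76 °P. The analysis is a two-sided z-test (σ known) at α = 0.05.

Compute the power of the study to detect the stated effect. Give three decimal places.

Standardized effect: d = |μ_{strain X} − μ_{strain Y}| / σ = |2.77 − 3.27| / 0.76 = 0.6579
Noncentrality parameter: δ = d·√(n/2) = 0.6579 × √(12/2) = 1.6115
Two-sided α = 0.05 → critical value z_{0.025} = 1.960.
Power = Φ(δ − 1.960) + Φ(−δ − 1.960) = Φ(-0.348) + Φ(-3.571) = 0.3637 + 0.0002 = 0.3639.

Power ≈ 0.364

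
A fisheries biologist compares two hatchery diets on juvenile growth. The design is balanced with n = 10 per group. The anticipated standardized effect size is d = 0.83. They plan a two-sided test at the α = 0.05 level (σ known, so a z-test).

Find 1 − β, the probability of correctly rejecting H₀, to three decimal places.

Power ≈ 0.459

Noncentrality parameter: δ = d·√(n/2) = 0.83 × √(10/2) = 1.8559
Two-sided α = 0.05 → critical value z_{0.025} = 1.960.
Power = Φ(δ − 1.960) + Φ(−δ − 1.960) = Φ(-0.104) + Φ(-3.816) = 0.4586 + 0.0001 = 0.4586.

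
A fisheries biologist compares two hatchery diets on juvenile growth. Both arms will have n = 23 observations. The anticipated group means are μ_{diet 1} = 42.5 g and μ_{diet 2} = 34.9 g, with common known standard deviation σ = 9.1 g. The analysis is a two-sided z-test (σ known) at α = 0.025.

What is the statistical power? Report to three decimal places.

Standardized effect: d = |μ_{diet 1} − μ_{diet 2}| / σ = |42.5 − 34.9| / 9.1 = 0.8352
Noncentrality parameter: δ = d·√(n/2) = 0.8352 × √(23/2) = 2.8322
Critical value for a two-sided test at α = 0.025: z_{α/2} = 2.241.
Power = Φ(δ − 2.241) + Φ(−δ − 2.241) = Φ(0.591) + Φ(-5.074) = 0.7227 + 0.0000 = 0.7227.

Power ≈ 0.723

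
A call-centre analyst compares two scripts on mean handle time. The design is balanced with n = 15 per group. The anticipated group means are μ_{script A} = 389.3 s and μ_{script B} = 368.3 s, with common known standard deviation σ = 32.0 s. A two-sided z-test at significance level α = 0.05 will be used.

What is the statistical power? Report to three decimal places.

Standardized effect: d = |μ_{script A} − μ_{script B}| / σ = |389.3 − 368.3| / 32.0 = 0.6562
Noncentrality parameter: δ = d·√(n/2) = 0.6562 × √(15/2) = 1.7972
Critical value for a two-sided test at α = 0.05: z_{α/2} = 1.960.
Power = Φ(δ − 1.960) + Φ(−δ − 1.960) = Φ(-0.163) + Φ(-3.757) = 0.4354 + 0.0001 = 0.4354.

Power ≈ 0.435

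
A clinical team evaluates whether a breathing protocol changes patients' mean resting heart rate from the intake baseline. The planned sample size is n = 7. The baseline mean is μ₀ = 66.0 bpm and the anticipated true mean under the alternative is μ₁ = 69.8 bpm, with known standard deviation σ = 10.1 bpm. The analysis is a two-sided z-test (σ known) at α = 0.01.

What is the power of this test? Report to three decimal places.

Standardized effect: d = |μ₁ − μ₀| / σ = |69.8 − 66.0| / 10.1 = 0.3762
Noncentrality parameter: δ = d·√n = 0.3762 × √7 = 0.9954
Critical value for a two-sided test at α = 0.01: z_{α/2} = 2.576.
Power = Φ(δ − 2.576) + Φ(−δ − 2.576) = Φ(-1.580) + Φ(-3.571) = 0.0570 + 0.0002 = 0.0572.

Power ≈ 0.057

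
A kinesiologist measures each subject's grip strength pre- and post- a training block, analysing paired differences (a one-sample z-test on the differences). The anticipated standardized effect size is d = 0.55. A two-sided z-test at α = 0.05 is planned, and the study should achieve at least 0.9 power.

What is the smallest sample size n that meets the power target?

For power 0.9 need Φ(δ − z_{0.025}) = 0.9, so δ = z_{0.025} + z_{0.10} = 1.960 + 1.282 = 3.242.
(Ignoring the negligible lower-tail rejection probability gives the usual closed-form inversion.)
δ = d·√n ⇒ n = (δ/d)² = (3.242 / 0.55)² = 34.74.
Round up to the next whole unit.

n = 35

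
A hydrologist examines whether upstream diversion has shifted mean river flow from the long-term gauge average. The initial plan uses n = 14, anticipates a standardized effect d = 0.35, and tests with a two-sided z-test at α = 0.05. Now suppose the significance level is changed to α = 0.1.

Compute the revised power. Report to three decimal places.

δ = d·√n = 0.35 × √14 = 1.3096 (unchanged). New critical value: z_{0.05} = 1.645.
Revised power = Φ(δ − 1.645) + Φ(−δ − 1.645) = Φ(-0.335) + Φ(-2.954) = 0.3687 + 0.0016 = 0.3703.

Power ≈ 0.370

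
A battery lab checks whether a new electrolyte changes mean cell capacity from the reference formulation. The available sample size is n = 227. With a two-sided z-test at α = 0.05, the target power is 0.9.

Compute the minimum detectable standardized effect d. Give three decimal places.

Need Φ(δ − 1.960) = 0.9, so δ = 1.960 + 1.282 = 3.242.
(Lower-tail contribution to power is negligible for δ > 0.)
δ = d·√n ⇒ d = δ/√n = 3.242/√227 = 0.2151.

d ≈ 0.215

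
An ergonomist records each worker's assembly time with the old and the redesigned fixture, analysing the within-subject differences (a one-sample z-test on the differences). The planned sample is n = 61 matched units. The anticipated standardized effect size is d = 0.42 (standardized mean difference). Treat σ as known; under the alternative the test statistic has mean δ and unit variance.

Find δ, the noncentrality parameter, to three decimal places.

δ ≈ 3.280

δ = d·√n = 0.42 × √61 = 3.2803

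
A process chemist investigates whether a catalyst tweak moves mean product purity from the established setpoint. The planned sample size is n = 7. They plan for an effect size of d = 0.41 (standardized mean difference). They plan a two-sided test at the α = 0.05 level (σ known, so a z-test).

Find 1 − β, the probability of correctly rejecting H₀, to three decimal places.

Power ≈ 0.192

Noncentrality parameter: δ = d·√n = 0.41 × √7 = 1.0848
Critical value for a two-sided test at α = 0.05: z_{α/2} = 1.960.
Power = Φ(δ − 1.960) + Φ(−δ − 1.960) = Φ(-0.875) + Φ(-3.045) = 0.1907 + 0.0012 = 0.1919.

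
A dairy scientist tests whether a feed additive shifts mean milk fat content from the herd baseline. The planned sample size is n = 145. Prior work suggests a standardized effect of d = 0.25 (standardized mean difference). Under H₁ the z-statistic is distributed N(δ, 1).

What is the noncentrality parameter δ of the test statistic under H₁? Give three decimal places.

δ ≈ 3.010

The noncentrality parameter scales effect size by the design's sample-size factor: δ = d·√n = 0.25 × √145 = 3.0104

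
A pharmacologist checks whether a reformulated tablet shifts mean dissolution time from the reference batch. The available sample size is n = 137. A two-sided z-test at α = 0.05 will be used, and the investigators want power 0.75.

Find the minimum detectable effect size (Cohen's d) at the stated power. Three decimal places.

d ≈ 0.225

Required noncentrality: δ = z_{0.025} + z_{0.25} = 1.960 + 0.674 = 2.634.
(The second rejection-region term Φ(−δ − z_{α/2}) is negligible and dropped.)
δ = d·√n ⇒ d = δ/√n = 2.634/√137 = 0.2251.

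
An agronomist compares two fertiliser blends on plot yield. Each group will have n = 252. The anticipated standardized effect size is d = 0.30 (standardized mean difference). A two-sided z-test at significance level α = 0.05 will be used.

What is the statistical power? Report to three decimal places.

Noncentrality parameter: δ = d·√(n/2) = 0.30 × √(252/2) = 3.3675
Two-sided α = 0.05 → critical value z_{0.025} = 1.960.
Power = Φ(δ − 1.960) + Φ(−δ − 1.960) = Φ(1.408) + Φ(-5.327) = 0.9204 + 0.0000 = 0.9204.

Power ≈ 0.920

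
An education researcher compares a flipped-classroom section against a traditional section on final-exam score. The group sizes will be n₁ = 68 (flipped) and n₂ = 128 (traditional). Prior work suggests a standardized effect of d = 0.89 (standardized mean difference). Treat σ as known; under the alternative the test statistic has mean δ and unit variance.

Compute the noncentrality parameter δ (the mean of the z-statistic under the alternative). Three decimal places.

δ = d / √(1/n₁ + 1/n₂) = 0.89 / √(1/68 + 1/128) = 5.9309

δ ≈ 5.931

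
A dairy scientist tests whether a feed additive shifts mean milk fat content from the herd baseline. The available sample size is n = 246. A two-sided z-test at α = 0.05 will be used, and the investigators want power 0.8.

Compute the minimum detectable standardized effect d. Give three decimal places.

d ≈ 0.179

Required noncentrality: δ = z_{0.025} + z_{0.20} = 1.960 + 0.842 = 2.802.
(The second rejection-region term Φ(−δ − z_{α/2}) is negligible and dropped.)
δ = d·√n ⇒ d = δ/√n = 2.802/√246 = 0.1786.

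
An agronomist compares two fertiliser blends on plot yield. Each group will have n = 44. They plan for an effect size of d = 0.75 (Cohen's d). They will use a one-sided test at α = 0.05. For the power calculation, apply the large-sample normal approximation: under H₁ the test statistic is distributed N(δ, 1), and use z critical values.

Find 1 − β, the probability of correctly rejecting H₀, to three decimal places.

Power ≈ 0.969

Noncentrality parameter: δ = d·√(n/2) = 0.75 × √(44/2) = 3.5178
Critical value for a one-sided test at α = 0.05: z_α = 1.645.
Power = Φ(δ − 1.645) = Φ(1.873) = 0.9695.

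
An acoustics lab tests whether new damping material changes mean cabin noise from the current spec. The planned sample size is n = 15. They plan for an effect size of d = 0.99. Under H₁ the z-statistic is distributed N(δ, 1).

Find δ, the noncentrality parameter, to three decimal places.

δ ≈ 3.834

δ = d·√n = 0.99 × √15 = 3.8343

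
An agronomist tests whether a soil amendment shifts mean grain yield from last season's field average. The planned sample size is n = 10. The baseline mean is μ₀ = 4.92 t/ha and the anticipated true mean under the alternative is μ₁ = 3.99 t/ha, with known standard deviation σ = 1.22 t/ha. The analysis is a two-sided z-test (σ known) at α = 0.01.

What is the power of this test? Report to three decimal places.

Standardized effect: d = |μ₁ − μ₀| / σ = |3.99 − 4.92| / 1.22 = 0.7623
Noncentrality parameter: δ = d·√n = 0.7623 × √10 = 2.4106
Two-sided α = 0.01 → critical value z_{0.005} = 2.576.
Power = Φ(δ − 2.576) + Φ(−δ − 2.576) = Φ(-0.165) + Φ(-4.986) = 0.4344 + 0.0000 = 0.4344.

Power ≈ 0.434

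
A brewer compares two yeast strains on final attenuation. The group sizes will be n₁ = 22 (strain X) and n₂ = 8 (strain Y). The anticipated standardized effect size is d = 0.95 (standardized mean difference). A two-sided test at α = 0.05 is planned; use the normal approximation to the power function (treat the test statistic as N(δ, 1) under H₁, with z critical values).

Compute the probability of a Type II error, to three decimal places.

β ≈ 0.367

Noncentrality parameter: δ = d / √(1/n₁ + 1/n₂) = 0.95 / √(1/22 + 1/8) = 2.3010
Two-sided α = 0.05 → critical value z_{0.025} = 1.960.
Power = Φ(δ − 1.960) + Φ(−δ − 1.960) = Φ(0.341) + Φ(-4.261) = 0.6335 + 0.0000 = 0.6335.
Type II error: β = 1 − power = 1 − 0.6335 = 0.3665.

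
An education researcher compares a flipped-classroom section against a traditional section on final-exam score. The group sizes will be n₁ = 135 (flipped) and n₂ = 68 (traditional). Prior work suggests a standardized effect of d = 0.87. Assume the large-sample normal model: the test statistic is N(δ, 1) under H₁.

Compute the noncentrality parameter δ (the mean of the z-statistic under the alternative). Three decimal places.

δ = d / √(1/n₁ + 1/n₂) = 0.87 / √(1/135 + 1/68) = 5.8505

δ ≈ 5.850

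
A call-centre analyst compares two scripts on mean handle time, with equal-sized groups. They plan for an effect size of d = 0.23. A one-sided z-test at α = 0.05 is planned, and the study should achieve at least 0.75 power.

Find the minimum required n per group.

For power 0.75 need Φ(δ − z_{0.05}) = 0.75, so δ = z_{0.05} + z_{0.25} = 1.645 + 0.674 = 2.319.
δ = d·√(n/2) ⇒ n = 2(δ/d)² = 2 × (2.319 / 0.23)² = 203.38.
Round up to the next whole unit.

n = 204 per group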